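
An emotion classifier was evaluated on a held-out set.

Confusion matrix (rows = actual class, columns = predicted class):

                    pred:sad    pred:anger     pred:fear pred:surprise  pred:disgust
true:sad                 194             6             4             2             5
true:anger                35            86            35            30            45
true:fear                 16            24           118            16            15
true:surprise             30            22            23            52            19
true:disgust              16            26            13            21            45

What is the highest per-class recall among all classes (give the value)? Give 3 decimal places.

Per-class recall (TP/(TP+FN)):
  sad: TP=194, FN=6+4+2+5=17 → 194/211 = 0.9194
  anger: TP=86, FN=35+35+30+45=145 → 86/231 = 0.3723
  fear: TP=118, FN=16+24+16+15=71 → 118/189 = 0.6243
  surprise: TP=52, FN=30+22+23+19=94 → 52/146 = 0.3562
  disgust: TP=45, FN=16+26+13+21=76 → 45/121 = 0.3719
Highest is class 'sad' with recall = 0.919.

0.919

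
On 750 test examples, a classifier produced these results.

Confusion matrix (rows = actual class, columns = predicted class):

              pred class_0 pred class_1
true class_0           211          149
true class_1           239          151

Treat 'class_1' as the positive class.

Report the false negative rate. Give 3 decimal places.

0.613

FNR = FN/(FN+TP) = 239/(239+151) = 0.613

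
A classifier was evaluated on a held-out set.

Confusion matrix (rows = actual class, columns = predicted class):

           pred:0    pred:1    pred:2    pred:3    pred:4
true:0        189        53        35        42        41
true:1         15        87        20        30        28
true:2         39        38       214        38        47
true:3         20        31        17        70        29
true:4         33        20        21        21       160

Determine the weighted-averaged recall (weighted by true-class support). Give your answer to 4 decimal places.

Per-class recall (TP/(TP+FN)):
  0: TP=189, FN=53+35+42+41=171 → 189/360 = 0.52500
  1: TP=87, FN=15+20+30+28=93 → 87/180 = 0.48333
  2: TP=214, FN=39+38+38+47=162 → 214/376 = 0.56915
  3: TP=70, FN=20+31+17+29=97 → 70/167 = 0.41916
  4: TP=160, FN=33+20+21+21=95 → 160/255 = 0.62745
Weighted-recall = Σ (supportᵢ/N)·recallᵢ with N=1338: (360/1338)·0.52500 + (180/1338)·0.48333 + (376/1338)·0.56915 + (167/1338)·0.41916 + (255/1338)·0.62745 = 0.5381

0.5381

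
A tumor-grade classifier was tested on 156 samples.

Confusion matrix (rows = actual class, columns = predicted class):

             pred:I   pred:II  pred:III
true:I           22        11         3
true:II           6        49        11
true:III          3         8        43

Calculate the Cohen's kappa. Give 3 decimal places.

Observed agreement pₒ = trace/N = 114/156 = 0.7308
Expected agreement pₑ = Σ (rowᵢ·colᵢ)/N² = (36·31 + 66·68 + 54·57)/156² = 0.3568
κ = (pₒ − pₑ)/(1 − pₑ) = (0.7308 − 0.3568)/(1 − 0.3568) = 0.581

0.581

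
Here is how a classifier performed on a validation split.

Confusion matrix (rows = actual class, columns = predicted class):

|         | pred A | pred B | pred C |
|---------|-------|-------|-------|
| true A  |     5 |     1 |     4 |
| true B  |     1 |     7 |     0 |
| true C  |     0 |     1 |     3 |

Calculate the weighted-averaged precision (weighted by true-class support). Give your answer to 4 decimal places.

Per-class precision (TP/(TP+FP)):
  A: TP=5, FP=1+0=1 → 5/6 = 0.83333
  B: TP=7, FP=1+1=2 → 7/9 = 0.77778
  C: TP=3, FP=4+0=4 → 3/7 = 0.42857
Weighted-precision = Σ (supportᵢ/N)·precisionᵢ with N=22: (10/22)·0.83333 + (8/22)·0.77778 + (4/22)·0.42857 = 0.7395

0.7395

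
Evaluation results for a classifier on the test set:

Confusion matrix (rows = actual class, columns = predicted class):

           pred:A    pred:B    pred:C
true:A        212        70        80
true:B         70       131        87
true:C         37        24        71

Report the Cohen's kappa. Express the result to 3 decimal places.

0.280

Observed agreement pₒ = trace/N = 414/782 = 0.5294
Expected agreement pₑ = Σ (rowᵢ·colᵢ)/N² = (362·319 + 288·225 + 132·238)/782² = 0.3462
κ = (pₒ − pₑ)/(1 − pₑ) = (0.5294 − 0.3462)/(1 − 0.3462) = 0.280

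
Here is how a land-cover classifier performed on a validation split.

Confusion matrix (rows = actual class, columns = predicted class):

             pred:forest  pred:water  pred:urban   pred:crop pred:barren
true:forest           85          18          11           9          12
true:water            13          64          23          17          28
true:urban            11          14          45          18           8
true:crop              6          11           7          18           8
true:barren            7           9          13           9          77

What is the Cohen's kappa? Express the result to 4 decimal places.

0.4099

Observed agreement pₒ = trace/N = 289/541 = 0.53420
Expected agreement pₑ = Σ (rowᵢ·colᵢ)/N² = (135·122 + 145·116 + 96·99 + 50·71 + 115·133)/541² = 0.21060
κ = (pₒ − pₑ)/(1 − pₑ) = (0.53420 − 0.21060)/(1 − 0.21060) = 0.4099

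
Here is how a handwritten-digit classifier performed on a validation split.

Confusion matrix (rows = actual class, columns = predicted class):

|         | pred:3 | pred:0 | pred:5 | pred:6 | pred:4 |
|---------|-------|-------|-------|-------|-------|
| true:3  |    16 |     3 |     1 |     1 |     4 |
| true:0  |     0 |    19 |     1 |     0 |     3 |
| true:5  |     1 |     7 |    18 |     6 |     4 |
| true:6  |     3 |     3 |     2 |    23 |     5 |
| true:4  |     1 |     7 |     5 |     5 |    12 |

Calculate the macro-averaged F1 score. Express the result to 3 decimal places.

0.588

Per-class F1 score (2·TP/(2·TP+FP+FN)):
  3: TP=16, FP=0+1+3+1=5, FN=3+1+1+4=9 → 32/46 = 0.6957
  0: TP=19, FP=3+7+3+7=20, FN=0+1+0+3=4 → 38/62 = 0.6129
  5: TP=18, FP=1+1+2+5=9, FN=1+7+6+4=18 → 36/63 = 0.5714
  6: TP=23, FP=1+0+6+5=12, FN=3+3+2+5=13 → 46/71 = 0.6479
  4: TP=12, FP=4+3+4+5=16, FN=1+7+5+5=18 → 24/58 = 0.4138
Macro-F1 score = mean = (0.6957 + 0.6129 + 0.5714 + 0.6479 + 0.4138) / 5 = 0.588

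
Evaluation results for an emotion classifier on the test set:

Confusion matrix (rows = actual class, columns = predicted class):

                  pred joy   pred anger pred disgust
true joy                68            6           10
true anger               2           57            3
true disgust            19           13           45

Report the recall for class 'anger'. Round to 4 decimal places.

0.9194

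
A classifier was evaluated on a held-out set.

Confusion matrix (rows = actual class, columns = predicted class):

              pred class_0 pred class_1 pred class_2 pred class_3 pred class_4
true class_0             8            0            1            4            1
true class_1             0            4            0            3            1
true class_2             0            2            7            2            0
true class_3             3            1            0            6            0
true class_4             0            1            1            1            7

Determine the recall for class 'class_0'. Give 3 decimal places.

Treat 'class_0' as positive and all other classes as negative.
recall = TP/(TP+FN).
class_0: TP=8, FN=0+1+4+1=6 → 8/14 = 0.5714

0.571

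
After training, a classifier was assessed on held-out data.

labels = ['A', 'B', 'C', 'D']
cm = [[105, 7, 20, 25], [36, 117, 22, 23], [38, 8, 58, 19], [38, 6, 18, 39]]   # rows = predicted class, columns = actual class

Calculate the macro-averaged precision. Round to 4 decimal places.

0.5293

Per-class precision (TP/(TP+FP)):
  A: TP=105, FP=7+20+25=52 → 105/157 = 0.66879
  B: TP=117, FP=36+22+23=81 → 117/198 = 0.59091
  C: TP=58, FP=38+8+19=65 → 58/123 = 0.47154
  D: TP=39, FP=38+6+18=62 → 39/101 = 0.38614
Macro-precision = mean = (0.66879 + 0.59091 + 0.47154 + 0.38614) / 4 = 0.5293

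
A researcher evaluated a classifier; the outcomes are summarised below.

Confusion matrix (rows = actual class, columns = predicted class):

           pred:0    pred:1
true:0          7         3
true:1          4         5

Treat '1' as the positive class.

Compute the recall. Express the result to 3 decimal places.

0.556

Recall = TP/(TP+FN) = 5/(5+4) = 5/9 = 0.556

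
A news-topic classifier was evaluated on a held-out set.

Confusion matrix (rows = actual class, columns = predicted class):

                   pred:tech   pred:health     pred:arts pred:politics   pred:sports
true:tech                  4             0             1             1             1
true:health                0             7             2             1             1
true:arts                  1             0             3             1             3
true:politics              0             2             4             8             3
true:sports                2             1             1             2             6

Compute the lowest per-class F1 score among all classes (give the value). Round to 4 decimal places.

0.3158

Per-class F1 score (2·TP/(2·TP+FP+FN)):
  tech: TP=4, FP=0+1+0+2=3, FN=0+1+1+1=3 → 8/14 = 0.57143
  health: TP=7, FP=0+0+2+1=3, FN=0+2+1+1=4 → 14/21 = 0.66667
  arts: TP=3, FP=1+2+4+1=8, FN=1+0+1+3=5 → 6/19 = 0.31579
  politics: TP=8, FP=1+1+1+2=5, FN=0+2+4+3=9 → 16/30 = 0.53333
  sports: TP=6, FP=1+1+3+3=8, FN=2+1+1+2=6 → 12/26 = 0.46154
Lowest is class 'arts' with F1 score = 0.3158.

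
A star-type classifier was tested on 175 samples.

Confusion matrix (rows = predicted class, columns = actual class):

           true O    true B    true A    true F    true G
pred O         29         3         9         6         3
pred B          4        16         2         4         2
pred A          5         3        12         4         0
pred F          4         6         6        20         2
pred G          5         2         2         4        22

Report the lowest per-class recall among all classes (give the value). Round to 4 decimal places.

0.3871

Per-class recall (TP/(TP+FN)):
  O: TP=29, FN=4+5+4+5=18 → 29/47 = 0.61702
  B: TP=16, FN=3+3+6+2=14 → 16/30 = 0.53333
  A: TP=12, FN=9+2+6+2=19 → 12/31 = 0.38710
  F: TP=20, FN=6+4+4+4=18 → 20/38 = 0.52632
  G: TP=22, FN=3+2+0+2=7 → 22/29 = 0.75862
Lowest is class 'A' with recall = 0.3871.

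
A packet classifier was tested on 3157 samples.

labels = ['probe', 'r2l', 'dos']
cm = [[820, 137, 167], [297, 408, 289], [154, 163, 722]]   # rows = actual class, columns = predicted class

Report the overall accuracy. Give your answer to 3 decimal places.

Accuracy = trace / total = (820+408+722=1950) / 3157 = 1950/3157 = 0.618

0.618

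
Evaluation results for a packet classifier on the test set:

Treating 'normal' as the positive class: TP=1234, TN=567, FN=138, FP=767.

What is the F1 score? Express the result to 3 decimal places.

0.732

Precision = TP/(TP+FP) = 1234/2001 = 0.6167
Recall = TP/(TP+FN) = 1234/1372 = 0.8994
F1 = 2·TP/(2·TP+FP+FN) = 2468/3373 = 0.732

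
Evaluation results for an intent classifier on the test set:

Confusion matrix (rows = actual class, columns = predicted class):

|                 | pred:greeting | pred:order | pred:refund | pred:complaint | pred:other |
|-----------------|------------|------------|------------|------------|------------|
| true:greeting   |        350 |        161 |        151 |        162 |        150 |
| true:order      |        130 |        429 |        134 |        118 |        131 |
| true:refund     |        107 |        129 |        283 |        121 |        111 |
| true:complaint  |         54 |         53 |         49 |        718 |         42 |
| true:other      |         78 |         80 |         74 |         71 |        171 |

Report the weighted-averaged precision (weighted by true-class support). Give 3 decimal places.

Per-class precision (TP/(TP+FP)):
  greeting: TP=350, FP=130+107+54+78=369 → 350/719 = 0.4868
  order: TP=429, FP=161+129+53+80=423 → 429/852 = 0.5035
  refund: TP=283, FP=151+134+49+74=408 → 283/691 = 0.4096
  complaint: TP=718, FP=162+118+121+71=472 → 718/1190 = 0.6034
  other: TP=171, FP=150+131+111+42=434 → 171/605 = 0.2826
Weighted-precision = Σ (supportᵢ/N)·precisionᵢ with N=4057: (974/4057)·0.4868 + (942/4057)·0.5035 + (751/4057)·0.4096 + (916/4057)·0.6034 + (474/4057)·0.2826 = 0.479

0.479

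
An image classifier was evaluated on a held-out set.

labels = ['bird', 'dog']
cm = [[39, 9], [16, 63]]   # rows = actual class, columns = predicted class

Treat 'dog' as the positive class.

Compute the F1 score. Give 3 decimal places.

0.834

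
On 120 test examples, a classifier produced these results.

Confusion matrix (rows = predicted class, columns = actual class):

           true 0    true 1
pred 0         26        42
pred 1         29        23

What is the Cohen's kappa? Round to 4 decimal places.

Observed agreement pₒ = trace/N = 49/120 = 0.40833
Expected agreement pₑ = Σ (rowᵢ·colᵢ)/N² = (55·68 + 65·52)/120² = 0.49444
κ = (pₒ − pₑ)/(1 − pₑ) = (0.40833 − 0.49444)/(1 − 0.49444) = -0.1703

-0.1703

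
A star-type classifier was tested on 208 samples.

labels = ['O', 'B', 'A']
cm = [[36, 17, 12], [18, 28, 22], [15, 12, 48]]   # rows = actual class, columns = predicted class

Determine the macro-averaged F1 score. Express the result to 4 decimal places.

Per-class F1 score (2·TP/(2·TP+FP+FN)):
  O: TP=36, FP=18+15=33, FN=17+12=29 → 72/134 = 0.53731
  B: TP=28, FP=17+12=29, FN=18+22=40 → 56/125 = 0.44800
  A: TP=48, FP=12+22=34, FN=15+12=27 → 96/157 = 0.61146
Macro-F1 score = mean = (0.53731 + 0.44800 + 0.61146) / 3 = 0.5323

0.5323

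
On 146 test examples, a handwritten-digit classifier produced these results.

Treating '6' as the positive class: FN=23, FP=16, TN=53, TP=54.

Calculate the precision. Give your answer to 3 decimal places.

0.771

Precision = TP/(TP+FP) = 54/(54+16) = 54/70 = 0.771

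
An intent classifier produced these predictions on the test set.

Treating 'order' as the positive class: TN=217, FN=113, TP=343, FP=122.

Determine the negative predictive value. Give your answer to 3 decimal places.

NPV = TN/(TN+FN) = 217/(217+113) = 0.658

0.658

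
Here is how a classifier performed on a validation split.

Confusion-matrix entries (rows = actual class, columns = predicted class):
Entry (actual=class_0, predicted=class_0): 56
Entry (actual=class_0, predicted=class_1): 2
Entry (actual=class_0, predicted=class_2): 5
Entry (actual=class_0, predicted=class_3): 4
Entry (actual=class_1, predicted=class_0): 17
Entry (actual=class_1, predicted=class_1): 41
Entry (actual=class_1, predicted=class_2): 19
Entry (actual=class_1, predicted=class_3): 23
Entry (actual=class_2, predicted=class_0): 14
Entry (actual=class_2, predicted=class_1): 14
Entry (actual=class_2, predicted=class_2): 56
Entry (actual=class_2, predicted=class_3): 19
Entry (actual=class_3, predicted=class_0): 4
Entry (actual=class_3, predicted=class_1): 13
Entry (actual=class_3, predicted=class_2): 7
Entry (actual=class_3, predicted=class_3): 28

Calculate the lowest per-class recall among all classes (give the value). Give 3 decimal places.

0.410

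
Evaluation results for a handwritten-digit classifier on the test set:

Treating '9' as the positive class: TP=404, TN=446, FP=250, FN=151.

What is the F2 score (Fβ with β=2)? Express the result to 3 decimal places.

0.703

Fβ = (1+β²)·TP / ((1+β²)·TP + β²·FN + FP), with β²=4
= 5·404 / (5·404 + 4·151 + 250) = 0.703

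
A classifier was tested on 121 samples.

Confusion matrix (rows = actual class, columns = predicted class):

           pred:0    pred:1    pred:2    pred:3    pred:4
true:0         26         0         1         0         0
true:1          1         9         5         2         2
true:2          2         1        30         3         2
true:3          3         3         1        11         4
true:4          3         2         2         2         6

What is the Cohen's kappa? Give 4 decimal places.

0.5832

Observed agreement pₒ = trace/N = 82/121 = 0.67769
Expected agreement pₑ = Σ (rowᵢ·colᵢ)/N² = (27·35 + 19·15 + 38·39 + 22·18 + 15·14)/121² = 0.22662
κ = (pₒ − pₑ)/(1 − pₑ) = (0.67769 − 0.22662)/(1 − 0.22662) = 0.5832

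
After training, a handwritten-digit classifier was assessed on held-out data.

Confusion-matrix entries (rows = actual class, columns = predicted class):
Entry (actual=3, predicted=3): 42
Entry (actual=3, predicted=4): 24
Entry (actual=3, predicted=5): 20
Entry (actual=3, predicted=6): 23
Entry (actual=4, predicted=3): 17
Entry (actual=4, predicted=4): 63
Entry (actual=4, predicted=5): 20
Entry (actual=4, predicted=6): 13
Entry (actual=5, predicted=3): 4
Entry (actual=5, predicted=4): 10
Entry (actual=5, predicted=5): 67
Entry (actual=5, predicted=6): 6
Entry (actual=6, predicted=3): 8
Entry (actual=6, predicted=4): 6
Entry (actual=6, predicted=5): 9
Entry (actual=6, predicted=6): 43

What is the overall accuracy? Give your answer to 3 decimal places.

0.573

Accuracy = trace / total = (42+63+67+43=215) / 375 = 215/375 = 0.573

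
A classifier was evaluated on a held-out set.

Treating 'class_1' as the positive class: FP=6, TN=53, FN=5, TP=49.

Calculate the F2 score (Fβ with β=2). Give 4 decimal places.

0.9041

Fβ = (1+β²)·TP / ((1+β²)·TP + β²·FN + FP), with β²=4
= 5·49 / (5·49 + 4·5 + 6) = 0.9041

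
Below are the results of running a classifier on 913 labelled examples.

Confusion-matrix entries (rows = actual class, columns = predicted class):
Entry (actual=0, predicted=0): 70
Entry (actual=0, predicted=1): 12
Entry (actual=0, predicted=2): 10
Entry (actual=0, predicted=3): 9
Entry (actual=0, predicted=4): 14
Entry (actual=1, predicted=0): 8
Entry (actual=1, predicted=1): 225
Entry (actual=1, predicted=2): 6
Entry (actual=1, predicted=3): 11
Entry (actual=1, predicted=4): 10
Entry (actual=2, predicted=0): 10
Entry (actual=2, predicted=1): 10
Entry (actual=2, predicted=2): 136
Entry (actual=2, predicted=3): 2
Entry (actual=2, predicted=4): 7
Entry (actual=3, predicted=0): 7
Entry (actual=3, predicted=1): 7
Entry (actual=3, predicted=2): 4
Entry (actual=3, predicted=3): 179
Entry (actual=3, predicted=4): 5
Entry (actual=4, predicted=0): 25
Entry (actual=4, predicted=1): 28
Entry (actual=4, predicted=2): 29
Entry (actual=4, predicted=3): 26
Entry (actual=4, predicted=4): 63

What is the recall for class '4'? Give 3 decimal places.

One-vs-rest for '4': TP = diagonal; FP = other classes predicted '4'; FN = '4' predicted as other.
recall = TP/(TP+FN).
4: TP=63, FN=25+28+29+26=108 → 63/171 = 0.3684

0.368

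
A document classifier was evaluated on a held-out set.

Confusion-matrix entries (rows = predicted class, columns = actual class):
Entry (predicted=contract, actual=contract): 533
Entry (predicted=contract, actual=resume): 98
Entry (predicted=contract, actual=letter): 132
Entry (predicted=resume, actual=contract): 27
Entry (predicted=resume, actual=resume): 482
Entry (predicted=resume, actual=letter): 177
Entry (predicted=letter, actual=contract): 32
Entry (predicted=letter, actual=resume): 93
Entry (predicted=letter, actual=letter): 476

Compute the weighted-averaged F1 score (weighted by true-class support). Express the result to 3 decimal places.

0.723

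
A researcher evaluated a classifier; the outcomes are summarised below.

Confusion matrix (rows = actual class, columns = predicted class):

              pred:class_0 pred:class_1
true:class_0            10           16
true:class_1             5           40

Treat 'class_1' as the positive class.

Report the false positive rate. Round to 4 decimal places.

0.6154

FPR = FP/(FP+TN) = 16/(16+10) = 0.6154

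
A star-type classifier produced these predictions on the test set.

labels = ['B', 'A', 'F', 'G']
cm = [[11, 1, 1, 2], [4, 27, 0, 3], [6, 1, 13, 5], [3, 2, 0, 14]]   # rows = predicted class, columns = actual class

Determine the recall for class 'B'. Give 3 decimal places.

Treat 'B' as positive and all other classes as negative.
recall = TP/(TP+FN).
B: TP=11, FN=4+6+3=13 → 11/24 = 0.4583

0.458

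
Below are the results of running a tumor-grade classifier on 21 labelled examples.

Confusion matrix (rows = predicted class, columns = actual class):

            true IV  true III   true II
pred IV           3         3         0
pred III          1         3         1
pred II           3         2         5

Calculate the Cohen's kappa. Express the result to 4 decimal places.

0.2977

Observed agreement pₒ = trace/N = 11/21 = 0.52381
Expected agreement pₑ = Σ (rowᵢ·colᵢ)/N² = (7·6 + 8·5 + 6·10)/21² = 0.32200
κ = (pₒ − pₑ)/(1 − pₑ) = (0.52381 − 0.32200)/(1 − 0.32200) = 0.2977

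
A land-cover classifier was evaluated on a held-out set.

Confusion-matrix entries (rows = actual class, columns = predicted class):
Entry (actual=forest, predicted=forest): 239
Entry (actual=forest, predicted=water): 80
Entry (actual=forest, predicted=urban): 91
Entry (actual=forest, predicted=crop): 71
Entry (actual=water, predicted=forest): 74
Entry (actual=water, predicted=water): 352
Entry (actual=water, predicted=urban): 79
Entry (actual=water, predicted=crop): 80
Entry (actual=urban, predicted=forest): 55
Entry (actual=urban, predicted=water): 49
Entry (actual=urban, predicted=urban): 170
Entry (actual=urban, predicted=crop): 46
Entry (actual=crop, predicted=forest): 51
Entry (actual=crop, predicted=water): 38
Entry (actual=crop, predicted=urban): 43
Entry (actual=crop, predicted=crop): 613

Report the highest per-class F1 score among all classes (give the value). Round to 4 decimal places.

Per-class F1 score (2·TP/(2·TP+FP+FN)):
  forest: TP=239, FP=74+55+51=180, FN=80+91+71=242 → 478/900 = 0.53111
  water: TP=352, FP=80+49+38=167, FN=74+79+80=233 → 704/1104 = 0.63768
  urban: TP=170, FP=91+79+43=213, FN=55+49+46=150 → 340/703 = 0.48364
  crop: TP=613, FP=71+80+46=197, FN=51+38+43=132 → 1226/1555 = 0.78842
Highest is class 'crop' with F1 score = 0.7884.

0.7884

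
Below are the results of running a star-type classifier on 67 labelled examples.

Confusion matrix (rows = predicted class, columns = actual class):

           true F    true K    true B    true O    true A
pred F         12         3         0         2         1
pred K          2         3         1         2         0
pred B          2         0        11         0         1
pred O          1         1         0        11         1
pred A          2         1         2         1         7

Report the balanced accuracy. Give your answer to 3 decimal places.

0.636

Balanced accuracy = mean of per-class recall.
  F: recall = 12/19 = 0.6316
  K: recall = 3/8 = 0.3750
  B: recall = 11/14 = 0.7857
  O: recall = 11/16 = 0.6875
  A: recall = 7/10 = 0.7000
Mean = (0.6316 + 0.3750 + 0.7857 + 0.6875 + 0.7000) / 5 = 0.636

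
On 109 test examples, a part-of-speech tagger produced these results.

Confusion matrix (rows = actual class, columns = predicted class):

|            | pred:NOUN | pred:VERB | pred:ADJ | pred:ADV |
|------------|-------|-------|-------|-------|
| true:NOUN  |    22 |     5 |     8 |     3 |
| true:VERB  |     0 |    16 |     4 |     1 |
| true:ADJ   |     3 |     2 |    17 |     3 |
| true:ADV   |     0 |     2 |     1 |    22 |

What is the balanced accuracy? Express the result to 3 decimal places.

Balanced accuracy = mean of per-class recall.
  NOUN: recall = 22/38 = 0.5789
  VERB: recall = 16/21 = 0.7619
  ADJ: recall = 17/25 = 0.6800
  ADV: recall = 22/25 = 0.8800
Mean = (0.5789 + 0.7619 + 0.6800 + 0.8800) / 4 = 0.725

0.725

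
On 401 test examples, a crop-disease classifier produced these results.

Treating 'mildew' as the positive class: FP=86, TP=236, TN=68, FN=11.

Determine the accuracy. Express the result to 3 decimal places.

Accuracy = (TP+TN)/N = (236+68)/401 = 0.758

0.758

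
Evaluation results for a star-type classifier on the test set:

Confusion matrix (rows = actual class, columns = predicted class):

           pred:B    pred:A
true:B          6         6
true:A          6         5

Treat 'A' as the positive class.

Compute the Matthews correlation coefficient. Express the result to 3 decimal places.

MCC = (TP·TN − FP·FN) / √((TP+FP)(TP+FN)(TN+FP)(TN+FN))
Numerator = 5·6 − 6·6 = -6
Denominator = √(11·11·12·12) = √17424 = 132.0000
MCC = -6 / 132.0000 = -0.045

-0.045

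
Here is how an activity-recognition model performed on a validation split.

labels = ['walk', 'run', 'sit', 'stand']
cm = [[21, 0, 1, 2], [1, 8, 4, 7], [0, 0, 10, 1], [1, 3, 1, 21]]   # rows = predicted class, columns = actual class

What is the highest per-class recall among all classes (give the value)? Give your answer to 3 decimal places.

0.913

Per-class recall (TP/(TP+FN)):
  walk: TP=21, FN=1+0+1=2 → 21/23 = 0.9130
  run: TP=8, FN=0+0+3=3 → 8/11 = 0.7273
  sit: TP=10, FN=1+4+1=6 → 10/16 = 0.6250
  stand: TP=21, FN=2+7+1=10 → 21/31 = 0.6774
Highest is class 'walk' with recall = 0.913.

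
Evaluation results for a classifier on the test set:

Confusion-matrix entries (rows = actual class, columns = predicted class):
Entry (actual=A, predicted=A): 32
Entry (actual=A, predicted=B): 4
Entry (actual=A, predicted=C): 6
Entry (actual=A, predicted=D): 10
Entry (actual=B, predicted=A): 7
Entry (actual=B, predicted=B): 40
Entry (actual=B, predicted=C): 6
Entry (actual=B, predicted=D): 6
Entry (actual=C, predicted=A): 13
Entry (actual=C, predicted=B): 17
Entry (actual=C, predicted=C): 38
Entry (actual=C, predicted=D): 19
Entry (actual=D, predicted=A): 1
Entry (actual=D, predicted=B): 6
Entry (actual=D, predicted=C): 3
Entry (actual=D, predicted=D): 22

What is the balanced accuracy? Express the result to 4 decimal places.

Balanced accuracy = mean of per-class recall.
  A: recall = 32/52 = 0.61538
  B: recall = 40/59 = 0.67797
  C: recall = 38/87 = 0.43678
  D: recall = 22/32 = 0.68750
Mean = (0.61538 + 0.67797 + 0.43678 + 0.68750) / 4 = 0.6044

0.6044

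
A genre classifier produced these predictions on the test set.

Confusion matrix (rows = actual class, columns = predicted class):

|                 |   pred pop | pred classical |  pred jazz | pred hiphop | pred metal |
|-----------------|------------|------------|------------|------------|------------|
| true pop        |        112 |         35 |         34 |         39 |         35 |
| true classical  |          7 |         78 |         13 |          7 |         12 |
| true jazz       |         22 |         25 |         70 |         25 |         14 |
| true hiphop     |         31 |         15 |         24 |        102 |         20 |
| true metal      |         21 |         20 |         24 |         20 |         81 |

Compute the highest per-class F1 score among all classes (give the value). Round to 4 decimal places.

0.5379

Per-class F1 score (2·TP/(2·TP+FP+FN)):
  pop: TP=112, FP=7+22+31+21=81, FN=35+34+39+35=143 → 224/448 = 0.50000
  classical: TP=78, FP=35+25+15+20=95, FN=7+13+7+12=39 → 156/290 = 0.53793
  jazz: TP=70, FP=34+13+24+24=95, FN=22+25+25+14=86 → 140/321 = 0.43614
  hiphop: TP=102, FP=39+7+25+20=91, FN=31+15+24+20=90 → 204/385 = 0.52987
  metal: TP=81, FP=35+12+14+20=81, FN=21+20+24+20=85 → 162/328 = 0.49390
Highest is class 'classical' with F1 score = 0.5379.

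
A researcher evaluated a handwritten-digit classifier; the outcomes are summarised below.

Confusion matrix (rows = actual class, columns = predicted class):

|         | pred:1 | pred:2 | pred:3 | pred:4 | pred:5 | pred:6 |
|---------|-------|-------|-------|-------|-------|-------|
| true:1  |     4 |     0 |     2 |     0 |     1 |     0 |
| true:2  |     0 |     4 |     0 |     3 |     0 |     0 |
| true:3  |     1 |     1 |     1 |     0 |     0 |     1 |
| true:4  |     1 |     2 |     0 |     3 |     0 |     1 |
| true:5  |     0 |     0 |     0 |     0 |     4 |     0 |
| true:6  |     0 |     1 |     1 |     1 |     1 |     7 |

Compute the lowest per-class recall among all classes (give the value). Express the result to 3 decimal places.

Per-class recall (TP/(TP+FN)):
  1: TP=4, FN=0+2+0+1+0=3 → 4/7 = 0.5714
  2: TP=4, FN=0+0+3+0+0=3 → 4/7 = 0.5714
  3: TP=1, FN=1+1+0+0+1=3 → 1/4 = 0.2500
  4: TP=3, FN=1+2+0+0+1=4 → 3/7 = 0.4286
  5: TP=4, FN=0+0+0+0+0=0 → 4/4 = 1.0000
  6: TP=7, FN=0+1+1+1+1=4 → 7/11 = 0.6364
Lowest is class '3' with recall = 0.250.

0.250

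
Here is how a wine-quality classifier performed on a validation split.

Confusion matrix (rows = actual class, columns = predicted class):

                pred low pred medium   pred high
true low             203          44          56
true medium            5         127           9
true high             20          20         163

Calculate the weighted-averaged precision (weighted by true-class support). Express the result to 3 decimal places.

Per-class precision (TP/(TP+FP)):
  low: TP=203, FP=5+20=25 → 203/228 = 0.8904
  medium: TP=127, FP=44+20=64 → 127/191 = 0.6649
  high: TP=163, FP=56+9=65 → 163/228 = 0.7149
Weighted-precision = Σ (supportᵢ/N)·precisionᵢ with N=647: (303/647)·0.8904 + (141/647)·0.6649 + (203/647)·0.7149 = 0.786

0.786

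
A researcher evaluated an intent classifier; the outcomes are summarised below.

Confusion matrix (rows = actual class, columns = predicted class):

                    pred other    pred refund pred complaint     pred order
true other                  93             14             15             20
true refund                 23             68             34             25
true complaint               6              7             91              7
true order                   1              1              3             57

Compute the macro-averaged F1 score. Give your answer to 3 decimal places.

Per-class F1 score (2·TP/(2·TP+FP+FN)):
  other: TP=93, FP=23+6+1=30, FN=14+15+20=49 → 186/265 = 0.7019
  refund: TP=68, FP=14+7+1=22, FN=23+34+25=82 → 136/240 = 0.5667
  complaint: TP=91, FP=15+34+3=52, FN=6+7+7=20 → 182/254 = 0.7165
  order: TP=57, FP=20+25+7=52, FN=1+1+3=5 → 114/171 = 0.6667
Macro-F1 score = mean = (0.7019 + 0.5667 + 0.7165 + 0.6667) / 4 = 0.663

0.663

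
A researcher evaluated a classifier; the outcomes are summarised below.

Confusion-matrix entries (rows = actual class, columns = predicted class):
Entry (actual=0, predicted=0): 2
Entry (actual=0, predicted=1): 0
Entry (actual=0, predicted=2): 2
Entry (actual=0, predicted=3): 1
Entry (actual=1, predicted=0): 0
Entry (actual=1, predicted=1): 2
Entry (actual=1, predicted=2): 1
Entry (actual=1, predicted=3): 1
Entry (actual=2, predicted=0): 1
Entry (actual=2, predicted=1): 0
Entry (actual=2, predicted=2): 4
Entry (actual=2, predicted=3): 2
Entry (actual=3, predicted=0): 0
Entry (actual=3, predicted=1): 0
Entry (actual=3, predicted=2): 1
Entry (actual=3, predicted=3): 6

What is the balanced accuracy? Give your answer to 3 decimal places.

0.582

Balanced accuracy = mean of per-class recall.
  0: recall = 2/5 = 0.4000
  1: recall = 2/4 = 0.5000
  2: recall = 4/7 = 0.5714
  3: recall = 6/7 = 0.8571
Mean = (0.4000 + 0.5000 + 0.5714 + 0.8571) / 4 = 0.582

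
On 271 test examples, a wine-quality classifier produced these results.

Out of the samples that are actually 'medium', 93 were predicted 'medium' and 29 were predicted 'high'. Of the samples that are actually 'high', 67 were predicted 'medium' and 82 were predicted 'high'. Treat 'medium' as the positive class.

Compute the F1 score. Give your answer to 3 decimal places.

0.660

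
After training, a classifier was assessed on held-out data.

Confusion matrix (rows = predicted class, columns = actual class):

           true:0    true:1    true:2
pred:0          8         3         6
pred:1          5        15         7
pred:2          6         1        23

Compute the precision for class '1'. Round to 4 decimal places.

0.5556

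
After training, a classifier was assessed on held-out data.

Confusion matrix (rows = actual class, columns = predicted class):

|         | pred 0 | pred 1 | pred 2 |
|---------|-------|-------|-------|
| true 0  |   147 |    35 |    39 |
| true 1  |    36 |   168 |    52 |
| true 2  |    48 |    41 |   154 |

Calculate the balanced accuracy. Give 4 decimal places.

Balanced accuracy = mean of per-class recall.
  0: recall = 147/221 = 0.66516
  1: recall = 168/256 = 0.65625
  2: recall = 154/243 = 0.63374
Mean = (0.66516 + 0.65625 + 0.63374) / 3 = 0.6517

0.6517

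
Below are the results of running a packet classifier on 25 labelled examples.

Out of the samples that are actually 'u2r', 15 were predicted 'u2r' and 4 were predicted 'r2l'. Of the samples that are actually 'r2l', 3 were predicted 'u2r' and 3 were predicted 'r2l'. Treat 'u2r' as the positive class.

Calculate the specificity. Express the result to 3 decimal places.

0.500

Specificity = TN/(TN+FP) = 3/(3+3) = 0.500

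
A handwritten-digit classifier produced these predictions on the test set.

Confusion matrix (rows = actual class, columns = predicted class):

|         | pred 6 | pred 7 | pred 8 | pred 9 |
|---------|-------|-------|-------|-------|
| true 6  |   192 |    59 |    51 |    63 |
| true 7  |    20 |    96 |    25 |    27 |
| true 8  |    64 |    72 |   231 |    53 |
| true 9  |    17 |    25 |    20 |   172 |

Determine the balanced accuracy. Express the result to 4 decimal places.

0.5956

Balanced accuracy = mean of per-class recall.
  6: recall = 192/365 = 0.52603
  7: recall = 96/168 = 0.57143
  8: recall = 231/420 = 0.55000
  9: recall = 172/234 = 0.73504
Mean = (0.52603 + 0.57143 + 0.55000 + 0.73504) / 4 = 0.5956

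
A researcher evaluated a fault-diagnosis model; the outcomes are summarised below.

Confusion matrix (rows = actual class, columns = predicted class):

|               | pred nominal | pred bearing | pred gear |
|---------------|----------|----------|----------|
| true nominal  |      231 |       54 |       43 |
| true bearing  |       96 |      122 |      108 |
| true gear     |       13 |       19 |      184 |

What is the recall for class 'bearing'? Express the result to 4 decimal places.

0.3742

Treat 'bearing' as positive and all other classes as negative.
recall = TP/(TP+FN).
bearing: TP=122, FN=96+108=204 → 122/326 = 0.37423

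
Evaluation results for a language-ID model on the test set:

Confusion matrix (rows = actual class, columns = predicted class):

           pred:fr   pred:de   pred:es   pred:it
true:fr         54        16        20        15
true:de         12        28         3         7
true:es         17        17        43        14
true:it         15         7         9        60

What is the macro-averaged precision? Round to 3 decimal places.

Per-class precision (TP/(TP+FP)):
  fr: TP=54, FP=12+17+15=44 → 54/98 = 0.5510
  de: TP=28, FP=16+17+7=40 → 28/68 = 0.4118
  es: TP=43, FP=20+3+9=32 → 43/75 = 0.5733
  it: TP=60, FP=15+7+14=36 → 60/96 = 0.6250
Macro-precision = mean = (0.5510 + 0.4118 + 0.5733 + 0.6250) / 4 = 0.540

0.540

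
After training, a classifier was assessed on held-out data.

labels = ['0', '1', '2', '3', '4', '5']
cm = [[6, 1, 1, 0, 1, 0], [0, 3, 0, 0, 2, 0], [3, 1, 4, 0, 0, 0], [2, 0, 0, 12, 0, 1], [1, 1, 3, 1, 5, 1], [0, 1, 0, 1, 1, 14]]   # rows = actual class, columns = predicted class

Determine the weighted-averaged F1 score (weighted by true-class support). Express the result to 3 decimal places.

Per-class F1 score (2·TP/(2·TP+FP+FN)):
  0: TP=6, FP=0+3+2+1+0=6, FN=1+1+0+1+0=3 → 12/21 = 0.5714
  1: TP=3, FP=1+1+0+1+1=4, FN=0+0+0+2+0=2 → 6/12 = 0.5000
  2: TP=4, FP=1+0+0+3+0=4, FN=3+1+0+0+0=4 → 8/16 = 0.5000
  3: TP=12, FP=0+0+0+1+1=2, FN=2+0+0+0+1=3 → 24/29 = 0.8276
  4: TP=5, FP=1+2+0+0+1=4, FN=1+1+3+1+1=7 → 10/21 = 0.4762
  5: TP=14, FP=0+0+0+1+1=2, FN=0+1+0+1+1=3 → 28/33 = 0.8485
Weighted-F1 score = Σ (supportᵢ/N)·F1 scoreᵢ with N=66: (9/66)·0.5714 + (5/66)·0.5000 + (8/66)·0.5000 + (15/66)·0.8276 + (12/66)·0.4762 + (17/66)·0.8485 = 0.670

0.670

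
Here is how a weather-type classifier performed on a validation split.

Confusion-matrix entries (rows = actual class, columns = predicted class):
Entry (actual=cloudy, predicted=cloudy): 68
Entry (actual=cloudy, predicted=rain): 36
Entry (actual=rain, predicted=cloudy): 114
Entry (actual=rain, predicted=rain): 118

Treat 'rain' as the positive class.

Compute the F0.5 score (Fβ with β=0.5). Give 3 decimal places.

Fβ = (1+β²)·TP / ((1+β²)·TP + β²·FN + FP), with β²=1/4
= 1.25·118 / (1.25·118 + 0.25·114 + 36) = 0.696

0.696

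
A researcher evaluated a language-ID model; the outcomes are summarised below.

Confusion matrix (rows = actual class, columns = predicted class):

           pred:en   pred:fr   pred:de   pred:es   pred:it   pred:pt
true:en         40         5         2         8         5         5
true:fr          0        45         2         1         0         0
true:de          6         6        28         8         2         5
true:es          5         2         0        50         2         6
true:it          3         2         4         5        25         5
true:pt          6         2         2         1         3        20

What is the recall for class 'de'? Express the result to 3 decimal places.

One-vs-rest for 'de': TP = diagonal; FP = other classes predicted 'de'; FN = 'de' predicted as other.
recall = TP/(TP+FN).
de: TP=28, FN=6+6+8+2+5=27 → 28/55 = 0.5091

0.509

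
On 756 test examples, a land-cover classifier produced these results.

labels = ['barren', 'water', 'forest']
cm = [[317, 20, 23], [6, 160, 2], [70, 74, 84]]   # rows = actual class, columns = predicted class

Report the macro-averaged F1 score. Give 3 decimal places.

Per-class F1 score (2·TP/(2·TP+FP+FN)):
  barren: TP=317, FP=6+70=76, FN=20+23=43 → 634/753 = 0.8420
  water: TP=160, FP=20+74=94, FN=6+2=8 → 320/422 = 0.7583
  forest: TP=84, FP=23+2=25, FN=70+74=144 → 168/337 = 0.4985
Macro-F1 score = mean = (0.8420 + 0.7583 + 0.4985) / 3 = 0.700

0.700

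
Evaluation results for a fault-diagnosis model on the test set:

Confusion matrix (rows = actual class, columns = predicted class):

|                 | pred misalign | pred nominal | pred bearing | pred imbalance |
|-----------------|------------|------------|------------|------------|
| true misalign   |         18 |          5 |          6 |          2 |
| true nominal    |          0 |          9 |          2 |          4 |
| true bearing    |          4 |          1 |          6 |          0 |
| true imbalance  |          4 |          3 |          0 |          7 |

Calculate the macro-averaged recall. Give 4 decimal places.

0.5565

Per-class recall (TP/(TP+FN)):
  misalign: TP=18, FN=5+6+2=13 → 18/31 = 0.58065
  nominal: TP=9, FN=0+2+4=6 → 9/15 = 0.60000
  bearing: TP=6, FN=4+1+0=5 → 6/11 = 0.54545
  imbalance: TP=7, FN=4+3+0=7 → 7/14 = 0.50000
Macro-recall = mean = (0.58065 + 0.60000 + 0.54545 + 0.50000) / 4 = 0.5565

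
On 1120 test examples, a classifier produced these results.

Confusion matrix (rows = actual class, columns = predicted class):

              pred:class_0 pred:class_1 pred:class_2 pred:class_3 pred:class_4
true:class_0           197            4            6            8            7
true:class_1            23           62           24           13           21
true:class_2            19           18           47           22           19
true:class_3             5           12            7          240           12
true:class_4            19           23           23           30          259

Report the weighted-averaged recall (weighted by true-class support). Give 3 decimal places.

0.719

Per-class recall (TP/(TP+FN)):
  class_0: TP=197, FN=4+6+8+7=25 → 197/222 = 0.8874
  class_1: TP=62, FN=23+24+13+21=81 → 62/143 = 0.4336
  class_2: TP=47, FN=19+18+22+19=78 → 47/125 = 0.3760
  class_3: TP=240, FN=5+12+7+12=36 → 240/276 = 0.8696
  class_4: TP=259, FN=19+23+23+30=95 → 259/354 = 0.7316
Weighted-recall = Σ (supportᵢ/N)·recallᵢ with N=1120: (222/1120)·0.8874 + (143/1120)·0.4336 + (125/1120)·0.3760 + (276/1120)·0.8696 + (354/1120)·0.7316 = 0.719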